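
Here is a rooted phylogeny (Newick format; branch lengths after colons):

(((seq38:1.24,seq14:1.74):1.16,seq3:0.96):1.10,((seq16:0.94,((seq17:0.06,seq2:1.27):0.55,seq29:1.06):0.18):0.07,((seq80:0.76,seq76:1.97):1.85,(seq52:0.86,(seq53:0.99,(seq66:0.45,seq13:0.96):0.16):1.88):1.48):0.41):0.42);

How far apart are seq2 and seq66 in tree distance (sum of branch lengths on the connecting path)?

6.45

The path runs seq2 → … → MRCA → … → seq66; the MRCA is the node subtending ((seq16,((seq17,seq2),seq29)),((seq80,seq76),(seq52,(seq53,(seq66,seq13))))).
Branch lengths along that path: 1.27 + 0.55 + 0.18 + 0.07 + 0.41 + 1.48 + 1.88 + 0.16 + 0.45 = 6.45.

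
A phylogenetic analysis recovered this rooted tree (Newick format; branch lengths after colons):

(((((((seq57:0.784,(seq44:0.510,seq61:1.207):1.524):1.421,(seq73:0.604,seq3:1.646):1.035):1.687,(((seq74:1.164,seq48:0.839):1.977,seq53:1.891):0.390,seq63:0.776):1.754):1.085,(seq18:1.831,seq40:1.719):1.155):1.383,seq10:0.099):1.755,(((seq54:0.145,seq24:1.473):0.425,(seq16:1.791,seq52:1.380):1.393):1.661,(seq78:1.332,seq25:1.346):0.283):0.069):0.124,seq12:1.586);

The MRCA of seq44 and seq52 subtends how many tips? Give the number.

The MRCA of seq44 and seq52 is the node subtending ((((((seq57,(seq44,seq61)),(seq73,seq3)),(((seq74,seq48),seq53),seq63)),(seq18,seq40)),seq10),(((seq54,seq24),(seq16,seq52)),(seq78,seq25))).
That clade contains 18 terminal taxa: seq10, seq16, seq18, seq24, seq25, seq3, seq40, seq44, seq48, seq52, seq53, seq54, seq57, seq61, seq63, seq73, seq74, seq78.

18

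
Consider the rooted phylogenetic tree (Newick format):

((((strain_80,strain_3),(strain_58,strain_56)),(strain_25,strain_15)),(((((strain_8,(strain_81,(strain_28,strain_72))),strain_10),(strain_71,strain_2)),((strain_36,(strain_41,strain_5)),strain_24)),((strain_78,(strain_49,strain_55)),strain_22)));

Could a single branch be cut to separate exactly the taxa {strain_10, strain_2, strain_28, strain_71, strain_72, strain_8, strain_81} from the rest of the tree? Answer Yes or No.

Yes

The most recent common ancestor of these taxa subtends (((strain_8,(strain_81,(strain_28,strain_72))),strain_10),(strain_71,strain_2)).
That clade has exactly 7 tips — every listed taxon and nothing else — so the group is monophyletic.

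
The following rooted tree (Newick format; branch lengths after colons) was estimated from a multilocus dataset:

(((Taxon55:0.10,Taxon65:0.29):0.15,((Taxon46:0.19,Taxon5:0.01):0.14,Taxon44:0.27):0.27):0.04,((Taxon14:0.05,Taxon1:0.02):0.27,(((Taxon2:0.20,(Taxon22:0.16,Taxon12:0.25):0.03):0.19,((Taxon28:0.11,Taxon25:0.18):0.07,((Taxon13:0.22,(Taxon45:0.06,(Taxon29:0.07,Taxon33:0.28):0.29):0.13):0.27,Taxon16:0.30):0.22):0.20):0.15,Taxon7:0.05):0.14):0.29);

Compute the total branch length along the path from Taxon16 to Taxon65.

The path runs Taxon16 → … → MRCA → … → Taxon65; the MRCA is the root of the tree.
Branch lengths along that path: 0.30 + 0.22 + 0.20 + 0.15 + 0.14 + 0.29 + 0.04 + 0.15 + 0.29 = 1.78.

1.78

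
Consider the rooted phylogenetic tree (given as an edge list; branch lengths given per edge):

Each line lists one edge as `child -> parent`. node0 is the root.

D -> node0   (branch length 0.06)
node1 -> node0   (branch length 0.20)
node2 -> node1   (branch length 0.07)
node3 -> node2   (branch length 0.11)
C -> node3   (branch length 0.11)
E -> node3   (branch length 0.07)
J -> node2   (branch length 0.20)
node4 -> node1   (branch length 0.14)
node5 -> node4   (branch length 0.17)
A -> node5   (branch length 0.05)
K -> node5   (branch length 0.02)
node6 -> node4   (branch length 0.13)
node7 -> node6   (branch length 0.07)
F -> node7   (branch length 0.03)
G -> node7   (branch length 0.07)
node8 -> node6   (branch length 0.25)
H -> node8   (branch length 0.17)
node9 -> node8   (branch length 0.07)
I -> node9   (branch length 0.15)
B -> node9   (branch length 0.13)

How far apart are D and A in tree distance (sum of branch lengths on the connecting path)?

The path runs D → … → MRCA → … → A; the MRCA is the root of the tree.
Branch lengths along that path: 0.06 + 0.20 + 0.14 + 0.17 + 0.05 = 0.62.

0.62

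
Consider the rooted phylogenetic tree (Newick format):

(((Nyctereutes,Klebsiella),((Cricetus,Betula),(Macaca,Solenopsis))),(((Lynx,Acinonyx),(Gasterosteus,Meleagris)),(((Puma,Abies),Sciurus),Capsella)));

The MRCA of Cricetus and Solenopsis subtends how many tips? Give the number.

4

The MRCA of Cricetus and Solenopsis is the node subtending ((Cricetus,Betula),(Macaca,Solenopsis)).
That clade contains 4 terminal taxa: Betula, Cricetus, Macaca, Solenopsis.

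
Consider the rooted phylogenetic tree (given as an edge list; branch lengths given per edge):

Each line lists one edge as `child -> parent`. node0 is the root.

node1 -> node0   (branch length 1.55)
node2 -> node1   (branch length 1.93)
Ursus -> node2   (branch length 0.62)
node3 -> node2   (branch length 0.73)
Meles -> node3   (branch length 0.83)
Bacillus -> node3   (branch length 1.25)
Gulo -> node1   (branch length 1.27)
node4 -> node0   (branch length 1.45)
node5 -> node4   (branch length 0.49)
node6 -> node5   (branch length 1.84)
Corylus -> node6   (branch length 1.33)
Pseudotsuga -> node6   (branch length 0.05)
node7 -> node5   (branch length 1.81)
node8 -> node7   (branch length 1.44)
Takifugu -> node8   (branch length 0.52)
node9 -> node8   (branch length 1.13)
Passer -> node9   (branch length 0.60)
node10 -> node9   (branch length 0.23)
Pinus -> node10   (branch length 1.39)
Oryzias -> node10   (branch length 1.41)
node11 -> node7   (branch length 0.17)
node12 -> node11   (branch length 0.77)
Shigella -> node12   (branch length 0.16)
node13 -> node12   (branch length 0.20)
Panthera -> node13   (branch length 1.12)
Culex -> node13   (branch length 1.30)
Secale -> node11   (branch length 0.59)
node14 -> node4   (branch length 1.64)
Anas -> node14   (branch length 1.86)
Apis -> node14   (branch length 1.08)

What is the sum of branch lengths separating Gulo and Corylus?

7.93

The path runs Gulo → … → MRCA → … → Corylus; the MRCA is the root of the tree.
Branch lengths along that path: 1.27 + 1.55 + 1.45 + 0.49 + 1.84 + 1.33 = 7.93.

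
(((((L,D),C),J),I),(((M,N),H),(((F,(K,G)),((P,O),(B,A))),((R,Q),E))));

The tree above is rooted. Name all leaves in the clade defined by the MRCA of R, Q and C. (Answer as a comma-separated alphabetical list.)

A, B, C, D, E, F, G, H, I, J, K, L, M, N, O, P, Q, R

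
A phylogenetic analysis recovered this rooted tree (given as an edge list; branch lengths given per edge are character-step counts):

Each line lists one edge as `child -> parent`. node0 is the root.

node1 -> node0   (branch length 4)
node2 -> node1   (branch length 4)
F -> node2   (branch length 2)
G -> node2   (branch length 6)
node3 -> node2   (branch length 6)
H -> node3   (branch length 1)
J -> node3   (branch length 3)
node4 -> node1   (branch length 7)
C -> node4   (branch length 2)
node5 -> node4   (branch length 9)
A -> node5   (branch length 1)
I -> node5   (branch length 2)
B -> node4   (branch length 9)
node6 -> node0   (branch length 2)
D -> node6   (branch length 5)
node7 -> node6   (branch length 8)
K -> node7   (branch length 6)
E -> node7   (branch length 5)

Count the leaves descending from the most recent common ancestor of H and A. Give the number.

8

The MRCA of H and A is the node subtending ((F,G,(H,J)),(C,(A,I),B)).
That clade contains 8 terminal taxa: A, B, C, F, G, H, I, J.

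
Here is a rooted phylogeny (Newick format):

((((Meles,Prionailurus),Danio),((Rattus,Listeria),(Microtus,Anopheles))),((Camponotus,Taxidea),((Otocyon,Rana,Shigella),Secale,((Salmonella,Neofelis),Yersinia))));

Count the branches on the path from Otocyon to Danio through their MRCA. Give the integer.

7

The MRCA of Otocyon and Danio is the root of the tree.
From Otocyon up to that node: 4 branches. From Danio up to the same node: 3 branches. Total: 4 + 3 = 7.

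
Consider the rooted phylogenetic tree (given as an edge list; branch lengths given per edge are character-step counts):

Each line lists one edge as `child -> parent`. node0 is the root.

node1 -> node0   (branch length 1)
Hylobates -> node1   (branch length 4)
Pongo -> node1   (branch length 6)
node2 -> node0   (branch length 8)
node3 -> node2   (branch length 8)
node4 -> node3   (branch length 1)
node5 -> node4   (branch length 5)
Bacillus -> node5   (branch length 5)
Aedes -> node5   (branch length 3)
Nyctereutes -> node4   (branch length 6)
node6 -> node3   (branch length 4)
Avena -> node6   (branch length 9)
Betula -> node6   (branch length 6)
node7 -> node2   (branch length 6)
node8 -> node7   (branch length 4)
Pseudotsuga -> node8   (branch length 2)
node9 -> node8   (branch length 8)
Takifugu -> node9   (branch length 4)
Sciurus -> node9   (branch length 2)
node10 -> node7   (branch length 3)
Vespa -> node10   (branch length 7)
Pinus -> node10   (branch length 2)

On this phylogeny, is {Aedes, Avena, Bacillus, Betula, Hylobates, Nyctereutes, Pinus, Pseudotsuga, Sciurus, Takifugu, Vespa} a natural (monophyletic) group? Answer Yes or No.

No

The MRCA of the listed taxa is the root, so the smallest clade containing them is the whole tree.
That clade also contains Pongo, which is not in the proposed group, so the group is not monophyletic.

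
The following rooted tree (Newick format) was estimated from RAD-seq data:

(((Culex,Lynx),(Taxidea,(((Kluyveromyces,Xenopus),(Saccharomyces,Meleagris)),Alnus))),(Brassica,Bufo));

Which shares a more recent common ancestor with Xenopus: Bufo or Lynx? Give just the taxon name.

The MRCA of Xenopus and Lynx subtends ((Culex,Lynx),(Taxidea,(((Kluyveromyces,Xenopus),(Saccharomyces,Meleagris)),Alnus))) (8 taxa).
The MRCA of Xenopus and Bufo is the root, subtending the entire tree (10 taxa).
The first is nested inside the second, so Xenopus shares a more recent common ancestor with Lynx.

Lynx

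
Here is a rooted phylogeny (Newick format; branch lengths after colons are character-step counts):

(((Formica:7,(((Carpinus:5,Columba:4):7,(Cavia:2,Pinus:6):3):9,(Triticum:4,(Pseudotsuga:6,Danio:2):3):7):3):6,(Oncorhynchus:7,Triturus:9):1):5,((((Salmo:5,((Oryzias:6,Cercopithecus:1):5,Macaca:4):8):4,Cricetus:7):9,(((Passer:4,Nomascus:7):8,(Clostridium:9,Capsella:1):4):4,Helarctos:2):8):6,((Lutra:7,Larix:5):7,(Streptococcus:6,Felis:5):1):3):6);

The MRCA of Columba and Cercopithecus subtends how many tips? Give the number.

The MRCA of Columba and Cercopithecus is the root, so the clade is the entire tree.
That clade contains 24 terminal taxa: Capsella, Carpinus, Cavia, Cercopithecus, Clostridium, Columba, Cricetus, Danio, Felis, Formica, Helarctos, Larix, Lutra, Macaca, Nomascus, Oncorhynchus, Oryzias, Passer, Pinus, Pseudotsuga, Salmo, Streptococcus, Triticum, Triturus.

24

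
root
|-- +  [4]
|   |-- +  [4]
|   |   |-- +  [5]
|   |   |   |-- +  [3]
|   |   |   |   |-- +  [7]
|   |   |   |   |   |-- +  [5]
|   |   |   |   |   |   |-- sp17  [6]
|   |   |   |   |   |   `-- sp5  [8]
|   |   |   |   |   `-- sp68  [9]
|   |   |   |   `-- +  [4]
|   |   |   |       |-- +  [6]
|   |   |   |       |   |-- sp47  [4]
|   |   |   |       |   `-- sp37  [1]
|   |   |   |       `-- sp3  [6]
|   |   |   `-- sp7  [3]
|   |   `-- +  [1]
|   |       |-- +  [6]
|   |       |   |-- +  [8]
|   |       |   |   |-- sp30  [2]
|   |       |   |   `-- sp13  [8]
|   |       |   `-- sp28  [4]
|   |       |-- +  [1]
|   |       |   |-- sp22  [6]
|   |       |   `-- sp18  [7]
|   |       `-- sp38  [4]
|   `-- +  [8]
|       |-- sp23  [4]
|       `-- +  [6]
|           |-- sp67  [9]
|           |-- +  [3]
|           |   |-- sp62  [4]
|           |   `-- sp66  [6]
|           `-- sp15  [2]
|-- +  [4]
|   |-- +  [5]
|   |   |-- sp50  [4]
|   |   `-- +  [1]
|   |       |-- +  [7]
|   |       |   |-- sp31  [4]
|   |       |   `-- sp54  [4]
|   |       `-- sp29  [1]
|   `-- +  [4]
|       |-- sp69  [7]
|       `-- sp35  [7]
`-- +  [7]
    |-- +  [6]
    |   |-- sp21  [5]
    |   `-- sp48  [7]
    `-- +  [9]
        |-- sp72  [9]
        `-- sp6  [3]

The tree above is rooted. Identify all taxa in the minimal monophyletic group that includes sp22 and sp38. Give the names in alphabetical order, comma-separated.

sp13, sp18, sp22, sp28, sp30, sp38

Tracing sp22: it sits inside (sp22,sp18).
Tracing sp38: it sits inside (((sp30,sp13),sp28),(sp22,sp18),sp38).
The smallest clade enclosing both is (((sp30,sp13),sp28),(sp22,sp18),sp38); the answer is its 6 terminal taxa in alphabetical order.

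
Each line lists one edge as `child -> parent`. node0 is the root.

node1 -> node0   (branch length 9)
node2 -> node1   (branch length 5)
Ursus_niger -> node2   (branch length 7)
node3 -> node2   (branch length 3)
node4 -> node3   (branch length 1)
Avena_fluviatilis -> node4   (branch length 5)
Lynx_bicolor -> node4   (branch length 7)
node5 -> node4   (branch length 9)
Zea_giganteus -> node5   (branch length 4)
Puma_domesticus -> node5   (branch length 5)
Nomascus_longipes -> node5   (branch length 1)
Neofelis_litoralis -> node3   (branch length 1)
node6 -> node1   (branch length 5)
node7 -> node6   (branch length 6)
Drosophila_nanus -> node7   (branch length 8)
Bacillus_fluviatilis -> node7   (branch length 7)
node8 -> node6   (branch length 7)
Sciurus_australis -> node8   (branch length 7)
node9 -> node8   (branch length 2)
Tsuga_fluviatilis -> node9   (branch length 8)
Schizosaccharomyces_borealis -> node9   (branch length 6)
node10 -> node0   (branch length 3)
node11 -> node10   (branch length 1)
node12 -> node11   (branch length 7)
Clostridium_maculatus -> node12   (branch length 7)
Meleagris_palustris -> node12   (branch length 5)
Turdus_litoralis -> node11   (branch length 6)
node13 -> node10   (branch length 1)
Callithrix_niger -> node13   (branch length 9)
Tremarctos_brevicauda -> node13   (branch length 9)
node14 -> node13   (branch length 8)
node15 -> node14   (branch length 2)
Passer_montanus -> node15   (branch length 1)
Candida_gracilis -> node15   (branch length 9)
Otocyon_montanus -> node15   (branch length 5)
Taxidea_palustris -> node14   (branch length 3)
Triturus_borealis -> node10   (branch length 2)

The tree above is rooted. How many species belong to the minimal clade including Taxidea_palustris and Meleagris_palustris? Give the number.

10

The MRCA of Taxidea_palustris and Meleagris_palustris is the node subtending (((Clostridium_maculatus,Meleagris_palustris),Turdus_litoralis),(Callithrix_niger,Tremarctos_brevicauda,((Passer_montanus,Candida_gracilis,Otocyon_montanus),Taxidea_palustris)),Triturus_borealis).
That clade contains 10 terminal taxa: Callithrix_niger, Candida_gracilis, Clostridium_maculatus, Meleagris_palustris, Otocyon_montanus, Passer_montanus, Taxidea_palustris, Tremarctos_brevicauda, Triturus_borealis, Turdus_litoralis.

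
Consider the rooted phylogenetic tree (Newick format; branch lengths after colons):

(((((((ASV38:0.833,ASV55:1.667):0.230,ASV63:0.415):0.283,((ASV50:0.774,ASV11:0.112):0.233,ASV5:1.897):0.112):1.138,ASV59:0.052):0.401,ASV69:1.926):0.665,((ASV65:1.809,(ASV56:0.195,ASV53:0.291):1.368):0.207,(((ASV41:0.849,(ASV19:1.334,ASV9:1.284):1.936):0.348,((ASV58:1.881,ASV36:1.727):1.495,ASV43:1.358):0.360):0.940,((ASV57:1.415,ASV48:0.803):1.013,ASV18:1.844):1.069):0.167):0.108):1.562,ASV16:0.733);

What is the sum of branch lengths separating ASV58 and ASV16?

7.246

The path runs ASV58 → … → MRCA → … → ASV16; the MRCA is the root of the tree.
Branch lengths along that path: 1.881 + 1.495 + 0.360 + 0.940 + 0.167 + 0.108 + 1.562 + 0.733 = 7.246.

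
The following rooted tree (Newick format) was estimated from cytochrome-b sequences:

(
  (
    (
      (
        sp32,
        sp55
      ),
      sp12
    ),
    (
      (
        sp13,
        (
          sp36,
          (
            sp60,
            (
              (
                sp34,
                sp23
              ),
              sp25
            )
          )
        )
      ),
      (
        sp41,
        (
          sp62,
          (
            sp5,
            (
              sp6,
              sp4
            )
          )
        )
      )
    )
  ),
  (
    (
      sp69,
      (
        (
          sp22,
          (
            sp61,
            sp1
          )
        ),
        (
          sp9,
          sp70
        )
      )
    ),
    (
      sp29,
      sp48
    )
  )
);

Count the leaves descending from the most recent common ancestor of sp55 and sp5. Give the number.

14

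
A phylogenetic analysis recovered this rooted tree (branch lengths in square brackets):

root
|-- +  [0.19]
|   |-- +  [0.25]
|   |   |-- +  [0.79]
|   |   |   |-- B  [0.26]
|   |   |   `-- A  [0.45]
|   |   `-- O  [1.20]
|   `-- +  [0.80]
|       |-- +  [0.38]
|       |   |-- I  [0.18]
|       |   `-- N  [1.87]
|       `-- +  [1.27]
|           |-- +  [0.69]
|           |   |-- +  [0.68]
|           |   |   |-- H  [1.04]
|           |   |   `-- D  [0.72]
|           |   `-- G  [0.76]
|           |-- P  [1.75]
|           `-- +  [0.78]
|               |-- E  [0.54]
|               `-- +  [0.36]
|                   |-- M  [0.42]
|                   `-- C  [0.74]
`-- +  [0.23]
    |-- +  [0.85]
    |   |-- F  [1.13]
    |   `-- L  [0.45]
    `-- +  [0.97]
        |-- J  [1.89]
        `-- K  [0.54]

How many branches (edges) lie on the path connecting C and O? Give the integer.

7

The MRCA of C and O is the node subtending (((B,A),O),((I,N),(((H,D),G),P,(E,(M,C))))).
From C up to that node: 5 branches. From O up to the same node: 2 branches. Total: 5 + 2 = 7.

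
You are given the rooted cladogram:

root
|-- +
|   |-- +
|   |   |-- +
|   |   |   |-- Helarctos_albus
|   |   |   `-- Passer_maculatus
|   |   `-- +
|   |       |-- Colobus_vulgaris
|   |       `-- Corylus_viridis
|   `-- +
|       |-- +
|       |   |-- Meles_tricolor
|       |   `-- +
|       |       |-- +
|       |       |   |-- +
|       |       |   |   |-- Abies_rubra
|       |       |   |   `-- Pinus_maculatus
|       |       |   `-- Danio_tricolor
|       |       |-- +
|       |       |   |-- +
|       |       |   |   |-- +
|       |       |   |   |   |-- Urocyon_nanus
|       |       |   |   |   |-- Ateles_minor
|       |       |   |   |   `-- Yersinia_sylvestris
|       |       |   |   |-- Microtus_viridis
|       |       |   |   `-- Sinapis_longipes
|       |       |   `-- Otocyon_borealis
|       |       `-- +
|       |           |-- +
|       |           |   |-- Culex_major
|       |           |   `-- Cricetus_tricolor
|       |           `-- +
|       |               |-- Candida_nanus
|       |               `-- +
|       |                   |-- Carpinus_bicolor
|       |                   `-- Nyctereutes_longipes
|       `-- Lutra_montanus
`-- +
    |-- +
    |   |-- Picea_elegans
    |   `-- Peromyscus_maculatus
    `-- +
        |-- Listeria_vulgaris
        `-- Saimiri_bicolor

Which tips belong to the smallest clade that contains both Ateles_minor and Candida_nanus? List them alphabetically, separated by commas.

Abies_rubra, Ateles_minor, Candida_nanus, Carpinus_bicolor, Cricetus_tricolor, Culex_major, Danio_tricolor, Microtus_viridis, Nyctereutes_longipes, Otocyon_borealis, Pinus_maculatus, Sinapis_longipes, Urocyon_nanus, Yersinia_sylvestris

Tracing Ateles_minor: it sits inside (Urocyon_nanus,Ateles_minor,Yersinia_sylvestris).
Tracing Candida_nanus: it sits inside (Candida_nanus,(Carpinus_bicolor,Nyctereutes_longipes)).
The smallest clade enclosing both is (((Abies_rubra,Pinus_maculatus),Danio_tricolor),(((Urocyon_nanus,Ateles_minor,Yersinia_sylvestris),Microtus_viridis,Sinapis_longipes),Otocyon_borealis),((Culex_major,Cricetus_tricolor),(Candida_nanus,(Carpinus_bicolor,Nyctereutes_longipes)))); the answer is its 14 terminal taxa in alphabetical order.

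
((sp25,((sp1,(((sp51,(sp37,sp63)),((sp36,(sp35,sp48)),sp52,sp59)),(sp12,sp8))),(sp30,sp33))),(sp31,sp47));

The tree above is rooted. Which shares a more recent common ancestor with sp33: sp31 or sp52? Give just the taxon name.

sp52

The MRCA of sp33 and sp52 subtends ((sp1,(((sp51,(sp37,sp63)),((sp36,(sp35,sp48)),sp52,sp59)),(sp12,sp8))),(sp30,sp33)) (13 taxa).
The MRCA of sp33 and sp31 is the root, subtending the entire tree (16 taxa).
The first is nested inside the second, so sp33 shares a more recent common ancestor with sp52.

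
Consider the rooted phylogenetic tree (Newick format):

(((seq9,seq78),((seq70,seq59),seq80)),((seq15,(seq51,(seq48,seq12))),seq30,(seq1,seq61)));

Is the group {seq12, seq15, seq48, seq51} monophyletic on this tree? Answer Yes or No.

Yes

The most recent common ancestor of these taxa subtends (seq15,(seq51,(seq48,seq12))).
That clade has exactly 4 tips — every listed taxon and nothing else — so the group is monophyletic.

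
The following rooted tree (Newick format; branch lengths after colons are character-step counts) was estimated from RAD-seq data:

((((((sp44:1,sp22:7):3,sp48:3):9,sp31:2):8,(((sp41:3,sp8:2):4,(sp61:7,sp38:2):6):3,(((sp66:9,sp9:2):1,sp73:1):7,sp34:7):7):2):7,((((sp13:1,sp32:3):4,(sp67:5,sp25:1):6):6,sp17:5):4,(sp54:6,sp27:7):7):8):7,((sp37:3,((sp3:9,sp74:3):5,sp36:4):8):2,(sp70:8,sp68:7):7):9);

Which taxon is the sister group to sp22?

sp22 attaches to the tree at the node subtending (sp44,sp22).
The other lineage descending from that same node — the sister group — is the single tip sp44.

sp44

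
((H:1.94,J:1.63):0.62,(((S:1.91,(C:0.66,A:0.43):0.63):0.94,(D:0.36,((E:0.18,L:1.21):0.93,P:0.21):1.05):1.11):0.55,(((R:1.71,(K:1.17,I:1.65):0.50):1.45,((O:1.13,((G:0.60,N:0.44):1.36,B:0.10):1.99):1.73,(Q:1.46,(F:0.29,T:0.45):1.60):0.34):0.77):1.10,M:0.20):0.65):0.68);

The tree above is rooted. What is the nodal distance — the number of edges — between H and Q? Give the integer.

The MRCA of H and Q is the root of the tree.
From H up to that node: 2 branches. From Q up to the same node: 6 branches. Total: 2 + 6 = 8.

8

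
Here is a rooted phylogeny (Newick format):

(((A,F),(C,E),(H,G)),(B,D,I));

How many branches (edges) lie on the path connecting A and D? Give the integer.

5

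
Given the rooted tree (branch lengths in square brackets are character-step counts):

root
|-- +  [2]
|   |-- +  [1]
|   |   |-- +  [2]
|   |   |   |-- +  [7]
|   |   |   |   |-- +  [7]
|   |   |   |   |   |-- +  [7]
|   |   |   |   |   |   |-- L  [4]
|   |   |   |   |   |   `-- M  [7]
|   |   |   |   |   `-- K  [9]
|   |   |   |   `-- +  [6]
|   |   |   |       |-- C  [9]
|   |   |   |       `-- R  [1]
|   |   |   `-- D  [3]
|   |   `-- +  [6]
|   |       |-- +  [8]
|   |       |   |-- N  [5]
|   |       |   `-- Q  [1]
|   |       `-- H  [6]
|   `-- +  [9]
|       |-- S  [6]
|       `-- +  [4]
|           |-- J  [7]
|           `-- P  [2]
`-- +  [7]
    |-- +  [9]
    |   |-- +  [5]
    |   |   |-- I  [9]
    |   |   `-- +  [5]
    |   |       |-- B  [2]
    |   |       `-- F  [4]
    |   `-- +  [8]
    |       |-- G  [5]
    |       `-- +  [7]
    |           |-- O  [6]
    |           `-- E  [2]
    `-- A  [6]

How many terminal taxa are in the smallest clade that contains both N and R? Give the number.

9

The MRCA of N and R is the node subtending (((((L,M),K),(C,R)),D),((N,Q),H)).
That clade contains 9 terminal taxa: C, D, H, K, L, M, N, Q, R.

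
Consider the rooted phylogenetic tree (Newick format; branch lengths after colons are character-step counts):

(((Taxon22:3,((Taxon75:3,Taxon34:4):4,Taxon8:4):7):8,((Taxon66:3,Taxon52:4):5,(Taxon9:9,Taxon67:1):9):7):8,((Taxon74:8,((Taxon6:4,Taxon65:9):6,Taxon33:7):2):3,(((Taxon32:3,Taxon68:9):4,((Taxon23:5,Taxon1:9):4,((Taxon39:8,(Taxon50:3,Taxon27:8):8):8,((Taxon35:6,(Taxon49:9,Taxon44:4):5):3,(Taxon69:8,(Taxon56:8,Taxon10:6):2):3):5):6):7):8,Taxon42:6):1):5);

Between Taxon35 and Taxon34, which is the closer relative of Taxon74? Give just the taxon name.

The MRCA of Taxon74 and Taxon35 subtends ((Taxon74,((Taxon6,Taxon65),Taxon33)),(((Taxon32,Taxon68),((Taxon23,Taxon1),((Taxon39,(Taxon50,Taxon27)),((Taxon35,(Taxon49,Taxon44)),(Taxon69,(Taxon56,Taxon10)))))),Taxon42)) (18 taxa).
The MRCA of Taxon74 and Taxon34 is the root, subtending the entire tree (26 taxa).
The first is nested inside the second, so Taxon74 shares a more recent common ancestor with Taxon35.

Taxon35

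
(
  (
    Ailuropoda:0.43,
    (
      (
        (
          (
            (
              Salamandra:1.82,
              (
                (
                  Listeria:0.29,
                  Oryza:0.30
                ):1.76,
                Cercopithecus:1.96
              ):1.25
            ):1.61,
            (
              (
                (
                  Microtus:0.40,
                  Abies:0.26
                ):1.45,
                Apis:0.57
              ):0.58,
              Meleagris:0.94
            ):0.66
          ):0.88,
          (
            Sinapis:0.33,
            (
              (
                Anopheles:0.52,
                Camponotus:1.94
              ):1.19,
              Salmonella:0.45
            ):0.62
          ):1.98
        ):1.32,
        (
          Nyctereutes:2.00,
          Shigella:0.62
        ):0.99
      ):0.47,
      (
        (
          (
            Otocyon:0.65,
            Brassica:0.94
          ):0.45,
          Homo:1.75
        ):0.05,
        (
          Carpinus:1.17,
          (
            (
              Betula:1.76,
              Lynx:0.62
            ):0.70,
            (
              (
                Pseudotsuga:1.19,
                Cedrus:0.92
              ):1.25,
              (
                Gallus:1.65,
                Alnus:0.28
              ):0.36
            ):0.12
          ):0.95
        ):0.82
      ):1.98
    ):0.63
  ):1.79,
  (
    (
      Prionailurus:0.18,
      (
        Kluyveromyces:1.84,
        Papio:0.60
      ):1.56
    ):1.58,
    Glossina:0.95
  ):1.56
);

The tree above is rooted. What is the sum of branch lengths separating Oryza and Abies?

7.87

The path runs Oryza → … → MRCA → … → Abies; the MRCA is the node subtending ((Salamandra,((Listeria,Oryza),Cercopithecus)),(((Microtus,Abies),Apis),Meleagris)).
Branch lengths along that path: 0.30 + 1.76 + 1.25 + 1.61 + 0.66 + 0.58 + 1.45 + 0.26 = 7.87.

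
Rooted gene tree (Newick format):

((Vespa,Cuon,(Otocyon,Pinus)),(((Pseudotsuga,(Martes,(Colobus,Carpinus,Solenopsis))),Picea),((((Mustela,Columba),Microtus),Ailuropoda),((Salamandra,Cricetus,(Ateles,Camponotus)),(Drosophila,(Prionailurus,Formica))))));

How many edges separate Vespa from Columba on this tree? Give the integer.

8

The MRCA of Vespa and Columba is the root of the tree.
From Vespa up to that node: 2 branches. From Columba up to the same node: 6 branches. Total: 2 + 6 = 8.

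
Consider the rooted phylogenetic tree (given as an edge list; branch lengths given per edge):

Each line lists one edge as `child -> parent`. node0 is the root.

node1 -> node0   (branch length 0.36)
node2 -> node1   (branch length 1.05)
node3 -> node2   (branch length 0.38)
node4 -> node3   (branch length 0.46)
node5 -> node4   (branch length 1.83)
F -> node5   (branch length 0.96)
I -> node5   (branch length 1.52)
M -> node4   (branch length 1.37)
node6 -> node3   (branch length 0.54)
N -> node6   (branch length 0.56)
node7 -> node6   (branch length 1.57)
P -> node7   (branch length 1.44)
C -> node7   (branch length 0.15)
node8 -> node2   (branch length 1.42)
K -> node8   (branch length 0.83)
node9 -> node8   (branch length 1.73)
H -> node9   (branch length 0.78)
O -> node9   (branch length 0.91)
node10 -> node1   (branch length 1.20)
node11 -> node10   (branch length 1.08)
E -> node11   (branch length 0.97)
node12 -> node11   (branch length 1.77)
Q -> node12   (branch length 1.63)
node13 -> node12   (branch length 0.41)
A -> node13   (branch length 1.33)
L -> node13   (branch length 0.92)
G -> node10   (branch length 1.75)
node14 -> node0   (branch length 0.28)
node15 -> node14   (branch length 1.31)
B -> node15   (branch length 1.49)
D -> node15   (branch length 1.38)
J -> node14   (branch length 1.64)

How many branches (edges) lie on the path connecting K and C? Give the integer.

The MRCA of K and C is the node subtending ((((F,I),M),(N,(P,C))),(K,(H,O))).
From K up to that node: 2 branches. From C up to the same node: 4 branches. Total: 2 + 4 = 6.

6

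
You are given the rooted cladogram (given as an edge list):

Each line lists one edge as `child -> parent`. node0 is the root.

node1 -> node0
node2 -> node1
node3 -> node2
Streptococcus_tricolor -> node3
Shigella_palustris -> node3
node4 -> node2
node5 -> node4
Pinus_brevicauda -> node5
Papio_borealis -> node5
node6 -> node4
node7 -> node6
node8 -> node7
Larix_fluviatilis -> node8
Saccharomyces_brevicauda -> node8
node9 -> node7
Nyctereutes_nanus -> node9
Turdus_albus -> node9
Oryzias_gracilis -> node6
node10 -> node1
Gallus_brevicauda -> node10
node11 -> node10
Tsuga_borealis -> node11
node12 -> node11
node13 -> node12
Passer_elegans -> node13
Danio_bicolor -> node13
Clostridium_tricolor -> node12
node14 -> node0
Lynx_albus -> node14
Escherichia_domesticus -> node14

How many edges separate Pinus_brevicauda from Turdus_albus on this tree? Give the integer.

The MRCA of Pinus_brevicauda and Turdus_albus is the node subtending ((Pinus_brevicauda,Papio_borealis),(((Larix_fluviatilis,Saccharomyces_brevicauda),(Nyctereutes_nanus,Turdus_albus)),Oryzias_gracilis)).
From Pinus_brevicauda up to that node: 2 branches. From Turdus_albus up to the same node: 4 branches. Total: 2 + 4 = 6.

6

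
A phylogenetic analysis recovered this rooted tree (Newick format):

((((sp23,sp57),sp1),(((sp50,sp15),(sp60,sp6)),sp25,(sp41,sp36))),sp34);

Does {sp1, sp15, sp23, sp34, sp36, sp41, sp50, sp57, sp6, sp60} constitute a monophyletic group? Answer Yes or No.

No

The MRCA of the listed taxa is the root, so the smallest clade containing them is the whole tree.
That clade also contains sp25, which is not in the proposed group, so the group is not monophyletic.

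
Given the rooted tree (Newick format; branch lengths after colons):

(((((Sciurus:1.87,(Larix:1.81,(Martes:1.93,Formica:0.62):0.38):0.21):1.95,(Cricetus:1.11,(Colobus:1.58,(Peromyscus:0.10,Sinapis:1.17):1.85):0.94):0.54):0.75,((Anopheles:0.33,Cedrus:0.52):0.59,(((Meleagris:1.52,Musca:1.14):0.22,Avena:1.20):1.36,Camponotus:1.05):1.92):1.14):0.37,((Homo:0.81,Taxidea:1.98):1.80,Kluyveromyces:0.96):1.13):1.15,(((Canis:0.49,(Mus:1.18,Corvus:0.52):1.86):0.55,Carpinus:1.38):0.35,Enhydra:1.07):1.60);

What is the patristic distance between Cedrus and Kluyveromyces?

The path runs Cedrus → … → MRCA → … → Kluyveromyces; the MRCA is the node subtending ((((Sciurus,(Larix,(Martes,Formica))),(Cricetus,(Colobus,(Peromyscus,Sinapis)))),((Anopheles,Cedrus),(((Meleagris,Musca),Avena),Camponotus))),((Homo,Taxidea),Kluyveromyces)).
Branch lengths along that path: 0.52 + 0.59 + 1.14 + 0.37 + 1.13 + 0.96 = 4.71.

4.71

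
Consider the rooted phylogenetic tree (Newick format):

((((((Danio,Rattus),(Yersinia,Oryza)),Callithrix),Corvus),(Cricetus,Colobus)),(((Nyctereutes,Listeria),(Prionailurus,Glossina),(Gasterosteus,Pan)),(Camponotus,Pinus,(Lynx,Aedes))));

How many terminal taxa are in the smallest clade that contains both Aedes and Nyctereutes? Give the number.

10

The MRCA of Aedes and Nyctereutes is the node subtending (((Nyctereutes,Listeria),(Prionailurus,Glossina),(Gasterosteus,Pan)),(Camponotus,Pinus,(Lynx,Aedes))).
That clade contains 10 terminal taxa: Aedes, Camponotus, Gasterosteus, Glossina, Listeria, Lynx, Nyctereutes, Pan, Pinus, Prionailurus.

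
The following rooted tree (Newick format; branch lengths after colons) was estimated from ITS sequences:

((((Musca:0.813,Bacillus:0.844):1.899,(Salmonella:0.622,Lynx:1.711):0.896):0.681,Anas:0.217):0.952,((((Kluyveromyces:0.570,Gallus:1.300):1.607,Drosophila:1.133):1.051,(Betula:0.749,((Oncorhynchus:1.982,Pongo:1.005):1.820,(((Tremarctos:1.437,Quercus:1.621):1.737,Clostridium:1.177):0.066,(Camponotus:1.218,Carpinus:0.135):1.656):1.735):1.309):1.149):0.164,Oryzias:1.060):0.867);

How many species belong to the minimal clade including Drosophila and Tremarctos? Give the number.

11

The MRCA of Drosophila and Tremarctos is the node subtending (((Kluyveromyces,Gallus),Drosophila),(Betula,((Oncorhynchus,Pongo),(((Tremarctos,Quercus),Clostridium),(Camponotus,Carpinus))))).
That clade contains 11 terminal taxa: Betula, Camponotus, Carpinus, Clostridium, Drosophila, Gallus, Kluyveromyces, Oncorhynchus, Pongo, Quercus, Tremarctos.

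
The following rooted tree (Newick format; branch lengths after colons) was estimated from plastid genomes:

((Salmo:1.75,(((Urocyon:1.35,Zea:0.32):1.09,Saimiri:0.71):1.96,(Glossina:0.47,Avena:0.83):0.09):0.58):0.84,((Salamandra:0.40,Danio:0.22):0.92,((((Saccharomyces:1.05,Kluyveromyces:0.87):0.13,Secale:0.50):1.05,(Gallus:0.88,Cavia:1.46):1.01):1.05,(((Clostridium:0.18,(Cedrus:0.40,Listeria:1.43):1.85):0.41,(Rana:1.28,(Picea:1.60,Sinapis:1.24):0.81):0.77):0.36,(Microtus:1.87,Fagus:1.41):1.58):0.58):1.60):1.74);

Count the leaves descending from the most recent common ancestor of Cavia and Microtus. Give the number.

13

The MRCA of Cavia and Microtus is the node subtending ((((Saccharomyces,Kluyveromyces),Secale),(Gallus,Cavia)),(((Clostridium,(Cedrus,Listeria)),(Rana,(Picea,Sinapis))),(Microtus,Fagus))).
That clade contains 13 terminal taxa: Cavia, Cedrus, Clostridium, Fagus, Gallus, Kluyveromyces, Listeria, Microtus, Picea, Rana, Saccharomyces, Secale, Sinapis.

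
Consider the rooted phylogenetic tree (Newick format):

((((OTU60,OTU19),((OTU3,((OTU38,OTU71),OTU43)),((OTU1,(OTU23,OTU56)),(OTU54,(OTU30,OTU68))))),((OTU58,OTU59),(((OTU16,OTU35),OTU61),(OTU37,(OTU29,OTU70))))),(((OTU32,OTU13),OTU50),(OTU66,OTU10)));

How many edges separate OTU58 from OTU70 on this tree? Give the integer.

6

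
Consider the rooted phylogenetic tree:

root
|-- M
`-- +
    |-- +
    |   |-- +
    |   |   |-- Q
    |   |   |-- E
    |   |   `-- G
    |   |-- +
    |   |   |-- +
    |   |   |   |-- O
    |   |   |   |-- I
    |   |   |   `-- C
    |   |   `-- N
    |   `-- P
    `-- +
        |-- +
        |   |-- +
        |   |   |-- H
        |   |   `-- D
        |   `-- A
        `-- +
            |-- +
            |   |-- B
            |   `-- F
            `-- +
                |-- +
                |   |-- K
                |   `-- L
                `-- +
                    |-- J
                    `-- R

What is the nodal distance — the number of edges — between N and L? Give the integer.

The MRCA of N and L is the node subtending (((Q,E,G),((O,I,C),N),P),(((H,D),A),((B,F),((K,L),(J,R))))).
From N up to that node: 3 branches. From L up to the same node: 5 branches. Total: 3 + 5 = 8.

8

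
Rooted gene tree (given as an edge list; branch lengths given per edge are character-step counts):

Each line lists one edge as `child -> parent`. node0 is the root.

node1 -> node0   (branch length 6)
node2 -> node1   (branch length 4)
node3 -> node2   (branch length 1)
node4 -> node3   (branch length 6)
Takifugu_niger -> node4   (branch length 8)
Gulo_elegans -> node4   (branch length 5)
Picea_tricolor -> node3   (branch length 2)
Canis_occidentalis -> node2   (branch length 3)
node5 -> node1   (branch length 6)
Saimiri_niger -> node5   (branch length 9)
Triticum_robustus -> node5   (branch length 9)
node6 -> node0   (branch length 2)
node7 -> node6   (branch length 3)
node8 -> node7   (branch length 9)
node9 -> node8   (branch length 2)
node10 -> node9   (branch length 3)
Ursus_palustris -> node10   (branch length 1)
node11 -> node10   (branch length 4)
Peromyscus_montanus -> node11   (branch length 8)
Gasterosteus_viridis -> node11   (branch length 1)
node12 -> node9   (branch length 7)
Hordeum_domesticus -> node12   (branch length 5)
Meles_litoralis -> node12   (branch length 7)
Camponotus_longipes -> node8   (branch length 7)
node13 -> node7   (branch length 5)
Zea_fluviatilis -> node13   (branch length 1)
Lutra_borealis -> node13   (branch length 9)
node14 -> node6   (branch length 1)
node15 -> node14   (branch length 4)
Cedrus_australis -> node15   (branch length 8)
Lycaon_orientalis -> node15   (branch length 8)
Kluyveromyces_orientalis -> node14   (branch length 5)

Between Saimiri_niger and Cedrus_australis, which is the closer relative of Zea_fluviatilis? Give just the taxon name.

The MRCA of Zea_fluviatilis and Cedrus_australis subtends (((((Ursus_palustris,(Peromyscus_montanus,Gasterosteus_viridis)),(Hordeum_domesticus,Meles_litoralis)),Camponotus_longipes),(Zea_fluviatilis,Lutra_borealis)),((Cedrus_australis,Lycaon_orientalis),Kluyveromyces_orientalis)) (11 taxa).
The MRCA of Zea_fluviatilis and Saimiri_niger is the root, subtending the entire tree (17 taxa).
The first is nested inside the second, so Zea_fluviatilis shares a more recent common ancestor with Cedrus_australis.

Cedrus_australis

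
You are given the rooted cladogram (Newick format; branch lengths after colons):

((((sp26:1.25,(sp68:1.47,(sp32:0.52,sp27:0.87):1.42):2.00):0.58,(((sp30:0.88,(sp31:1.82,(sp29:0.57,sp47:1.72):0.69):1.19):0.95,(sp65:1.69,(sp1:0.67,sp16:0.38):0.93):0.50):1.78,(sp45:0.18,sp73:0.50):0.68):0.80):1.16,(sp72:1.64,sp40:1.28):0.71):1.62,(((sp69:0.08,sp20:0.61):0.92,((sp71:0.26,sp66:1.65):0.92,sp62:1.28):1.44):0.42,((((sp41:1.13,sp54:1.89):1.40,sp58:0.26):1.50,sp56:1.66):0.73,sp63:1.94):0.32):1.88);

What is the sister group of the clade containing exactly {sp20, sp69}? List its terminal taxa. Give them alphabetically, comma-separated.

The clade containing exactly {sp20, sp69} attaches to the tree at the node subtending ((sp69,sp20),((sp71,sp66),sp62)).
The other lineage descending from that same node — the sister group — is ((sp71,sp66),sp62); its 3 tips in alphabetical order are the answer.

sp62, sp66, sp71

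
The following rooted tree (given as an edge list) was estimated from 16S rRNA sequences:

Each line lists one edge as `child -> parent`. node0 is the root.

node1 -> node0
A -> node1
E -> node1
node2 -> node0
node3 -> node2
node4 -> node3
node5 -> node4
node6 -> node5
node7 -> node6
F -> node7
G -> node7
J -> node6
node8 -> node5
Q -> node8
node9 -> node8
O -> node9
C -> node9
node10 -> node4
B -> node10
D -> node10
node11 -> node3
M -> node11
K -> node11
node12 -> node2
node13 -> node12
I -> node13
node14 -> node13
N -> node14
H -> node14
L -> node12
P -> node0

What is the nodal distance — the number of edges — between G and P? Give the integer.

8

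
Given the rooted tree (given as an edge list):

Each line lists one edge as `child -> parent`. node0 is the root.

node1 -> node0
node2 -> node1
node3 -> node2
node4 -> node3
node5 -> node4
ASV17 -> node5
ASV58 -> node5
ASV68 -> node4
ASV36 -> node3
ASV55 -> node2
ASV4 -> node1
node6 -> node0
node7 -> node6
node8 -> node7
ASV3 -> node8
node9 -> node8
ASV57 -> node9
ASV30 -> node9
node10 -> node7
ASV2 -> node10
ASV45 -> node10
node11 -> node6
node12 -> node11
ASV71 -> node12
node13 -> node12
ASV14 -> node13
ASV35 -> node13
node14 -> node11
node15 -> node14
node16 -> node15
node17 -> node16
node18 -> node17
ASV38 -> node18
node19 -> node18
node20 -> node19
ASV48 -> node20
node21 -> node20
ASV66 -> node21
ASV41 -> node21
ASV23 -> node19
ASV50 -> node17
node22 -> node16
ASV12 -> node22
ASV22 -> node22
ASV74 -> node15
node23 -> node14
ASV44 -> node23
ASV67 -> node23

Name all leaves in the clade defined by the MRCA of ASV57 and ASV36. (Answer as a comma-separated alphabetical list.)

ASV12, ASV14, ASV17, ASV2, ASV22, ASV23, ASV3, ASV30, ASV35, ASV36, ASV38, ASV4, ASV41, ASV44, ASV45, ASV48, ASV50, ASV55, ASV57, ASV58, ASV66, ASV67, ASV68, ASV71, ASV74

Tracing ASV57: it sits inside (ASV57,ASV30).
Tracing ASV36: it sits inside (((ASV17,ASV58),ASV68),ASV36).
The smallest clade enclosing both is the whole tree (their MRCA is the root), so the answer is all 25 tips in alphabetical order.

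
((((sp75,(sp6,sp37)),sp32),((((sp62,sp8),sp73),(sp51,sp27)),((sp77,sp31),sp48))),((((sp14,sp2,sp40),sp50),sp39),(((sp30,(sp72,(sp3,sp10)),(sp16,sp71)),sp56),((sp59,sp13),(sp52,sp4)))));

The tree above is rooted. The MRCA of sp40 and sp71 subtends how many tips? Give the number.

16

The MRCA of sp40 and sp71 is the node subtending ((((sp14,sp2,sp40),sp50),sp39),(((sp30,(sp72,(sp3,sp10)),(sp16,sp71)),sp56),((sp59,sp13),(sp52,sp4)))).
That clade contains 16 terminal taxa: sp10, sp13, sp14, sp16, sp2, sp3, sp30, sp39, sp4, sp40, sp50, sp52, sp56, sp59, sp71, sp72.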